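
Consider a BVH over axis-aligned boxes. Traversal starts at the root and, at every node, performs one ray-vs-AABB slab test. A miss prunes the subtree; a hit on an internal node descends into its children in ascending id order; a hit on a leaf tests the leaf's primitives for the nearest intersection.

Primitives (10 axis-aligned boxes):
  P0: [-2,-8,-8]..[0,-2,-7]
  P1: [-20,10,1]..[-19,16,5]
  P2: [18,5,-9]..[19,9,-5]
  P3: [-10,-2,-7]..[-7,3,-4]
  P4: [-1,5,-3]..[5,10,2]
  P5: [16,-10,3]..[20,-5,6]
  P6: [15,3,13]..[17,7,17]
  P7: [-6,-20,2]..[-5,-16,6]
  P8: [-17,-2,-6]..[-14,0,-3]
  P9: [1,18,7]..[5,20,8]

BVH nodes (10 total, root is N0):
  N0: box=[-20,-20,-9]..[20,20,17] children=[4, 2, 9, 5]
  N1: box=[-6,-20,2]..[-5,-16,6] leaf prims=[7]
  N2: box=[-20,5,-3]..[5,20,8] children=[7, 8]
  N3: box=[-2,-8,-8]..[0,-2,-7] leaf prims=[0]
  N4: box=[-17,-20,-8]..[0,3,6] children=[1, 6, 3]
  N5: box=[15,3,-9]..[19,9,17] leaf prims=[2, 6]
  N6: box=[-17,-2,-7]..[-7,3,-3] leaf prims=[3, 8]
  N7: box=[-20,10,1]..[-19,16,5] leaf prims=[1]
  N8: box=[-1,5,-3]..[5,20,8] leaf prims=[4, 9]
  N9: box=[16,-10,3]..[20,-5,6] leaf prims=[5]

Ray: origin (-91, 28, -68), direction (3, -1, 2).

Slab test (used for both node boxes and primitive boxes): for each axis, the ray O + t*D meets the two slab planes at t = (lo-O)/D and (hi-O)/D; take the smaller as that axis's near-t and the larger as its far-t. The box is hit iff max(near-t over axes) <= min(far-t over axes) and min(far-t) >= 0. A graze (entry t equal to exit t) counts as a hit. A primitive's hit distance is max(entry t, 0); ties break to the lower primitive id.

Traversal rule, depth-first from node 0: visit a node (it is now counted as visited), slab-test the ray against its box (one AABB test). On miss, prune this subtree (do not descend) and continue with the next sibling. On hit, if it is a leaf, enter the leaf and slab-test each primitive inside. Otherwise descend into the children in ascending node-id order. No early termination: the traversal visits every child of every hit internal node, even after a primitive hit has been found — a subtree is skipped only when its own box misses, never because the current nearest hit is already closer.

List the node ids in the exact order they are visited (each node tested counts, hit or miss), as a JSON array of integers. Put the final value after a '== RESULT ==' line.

Walk:
N0 x:[71/3,37] y:[8,48] z:[59/2,85/2] -> hit [59/2,37], descend [2, 4, 5, 9]
  N2 x:[71/3,32] y:[8,23] z:[65/2,38] -> miss, prune
  N4 x:[74/3,91/3] y:[25,48] z:[30,37] -> hit [30,91/3], descend [1, 3, 6]
    N1 x:[85/3,86/3] y:[44,48] z:[35,37] -> miss, prune
    N3 x:[89/3,91/3] y:[30,36] z:[30,61/2] -> hit [30,91/3] leaf, test {P0@t=30}
    N6 x:[74/3,28] y:[25,30] z:[61/2,65/2] -> miss, prune
  N5 x:[106/3,110/3] y:[19,25] z:[59/2,85/2] -> miss, prune
  N9 x:[107/3,37] y:[33,38] z:[71/2,37] -> hit [107/3,37] leaf, test {P5@t=107/3}

8 AABB tests over nodes [0, 2, 4, 1, 3, 6, 5, 9]; 2 leaves entered; closest P0.

== RESULT ==
[0, 2, 4, 1, 3, 6, 5, 9]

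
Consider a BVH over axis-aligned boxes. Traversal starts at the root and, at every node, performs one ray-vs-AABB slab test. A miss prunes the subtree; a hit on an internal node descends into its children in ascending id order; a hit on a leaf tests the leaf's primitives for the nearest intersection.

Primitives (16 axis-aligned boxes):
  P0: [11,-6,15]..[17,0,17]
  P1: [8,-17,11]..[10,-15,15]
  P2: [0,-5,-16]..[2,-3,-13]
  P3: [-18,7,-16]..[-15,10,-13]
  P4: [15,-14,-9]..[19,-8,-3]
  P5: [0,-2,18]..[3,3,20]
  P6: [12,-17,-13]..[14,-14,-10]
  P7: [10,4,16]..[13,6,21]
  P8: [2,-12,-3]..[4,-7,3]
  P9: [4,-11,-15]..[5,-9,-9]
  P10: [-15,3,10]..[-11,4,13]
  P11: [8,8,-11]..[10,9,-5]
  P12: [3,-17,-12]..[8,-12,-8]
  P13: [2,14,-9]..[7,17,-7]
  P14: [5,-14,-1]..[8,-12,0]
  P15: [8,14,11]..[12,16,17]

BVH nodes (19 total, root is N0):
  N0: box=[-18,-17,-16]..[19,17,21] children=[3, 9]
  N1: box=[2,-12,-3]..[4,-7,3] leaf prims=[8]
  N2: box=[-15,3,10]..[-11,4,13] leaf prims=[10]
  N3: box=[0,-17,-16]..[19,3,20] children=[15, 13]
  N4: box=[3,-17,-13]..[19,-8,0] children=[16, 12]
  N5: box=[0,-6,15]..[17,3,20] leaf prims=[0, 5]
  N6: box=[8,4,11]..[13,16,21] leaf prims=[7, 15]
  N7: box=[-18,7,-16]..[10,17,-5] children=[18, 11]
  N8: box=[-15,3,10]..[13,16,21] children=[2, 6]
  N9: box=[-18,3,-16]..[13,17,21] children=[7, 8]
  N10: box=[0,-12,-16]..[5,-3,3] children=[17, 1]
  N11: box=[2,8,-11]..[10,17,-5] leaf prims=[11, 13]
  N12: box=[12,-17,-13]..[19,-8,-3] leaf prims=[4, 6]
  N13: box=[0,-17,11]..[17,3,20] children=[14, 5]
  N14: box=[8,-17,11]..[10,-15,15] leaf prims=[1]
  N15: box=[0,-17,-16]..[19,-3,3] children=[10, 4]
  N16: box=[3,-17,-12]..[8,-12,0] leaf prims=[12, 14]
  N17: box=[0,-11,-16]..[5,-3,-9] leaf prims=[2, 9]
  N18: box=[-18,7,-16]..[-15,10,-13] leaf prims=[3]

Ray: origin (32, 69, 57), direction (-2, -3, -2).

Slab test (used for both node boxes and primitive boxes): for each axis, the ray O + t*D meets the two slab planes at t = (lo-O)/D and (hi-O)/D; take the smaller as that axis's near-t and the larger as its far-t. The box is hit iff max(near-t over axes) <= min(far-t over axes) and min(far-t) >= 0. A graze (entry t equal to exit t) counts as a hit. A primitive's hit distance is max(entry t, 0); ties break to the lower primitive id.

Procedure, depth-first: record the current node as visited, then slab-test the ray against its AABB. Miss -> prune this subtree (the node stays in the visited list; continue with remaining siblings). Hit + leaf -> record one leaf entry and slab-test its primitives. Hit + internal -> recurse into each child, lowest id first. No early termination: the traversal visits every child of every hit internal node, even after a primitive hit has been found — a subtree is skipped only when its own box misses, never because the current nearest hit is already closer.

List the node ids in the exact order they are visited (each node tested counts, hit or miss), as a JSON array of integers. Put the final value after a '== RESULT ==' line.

Trace the traversal:
N0 x:[13/2,25] y:[52/3,86/3] z:[18,73/2] -> hit [18,25], descend [3, 9]
  N3 x:[13/2,16] y:[22,86/3] z:[37/2,73/2] -> miss, prune
  N9 x:[19/2,25] y:[52/3,22] z:[18,73/2] -> hit [18,22], descend [7, 8]
    N7 x:[11,25] y:[52/3,62/3] z:[31,73/2] -> miss, prune
    N8 x:[19/2,47/2] y:[53/3,22] z:[18,47/2] -> hit [18,22], descend [2, 6]
      N2 x:[43/2,47/2] y:[65/3,22] z:[22,47/2] -> hit [22,22] leaf, test {P10@t=22}
      N6 x:[19/2,12] y:[53/3,65/3] z:[18,23] -> miss, prune

order=[0, 3, 9, 7, 8, 2, 6]  |boxes|=7  |leaves|=1  hit=P10

== RESULT ==
[0, 3, 9, 7, 8, 2, 6]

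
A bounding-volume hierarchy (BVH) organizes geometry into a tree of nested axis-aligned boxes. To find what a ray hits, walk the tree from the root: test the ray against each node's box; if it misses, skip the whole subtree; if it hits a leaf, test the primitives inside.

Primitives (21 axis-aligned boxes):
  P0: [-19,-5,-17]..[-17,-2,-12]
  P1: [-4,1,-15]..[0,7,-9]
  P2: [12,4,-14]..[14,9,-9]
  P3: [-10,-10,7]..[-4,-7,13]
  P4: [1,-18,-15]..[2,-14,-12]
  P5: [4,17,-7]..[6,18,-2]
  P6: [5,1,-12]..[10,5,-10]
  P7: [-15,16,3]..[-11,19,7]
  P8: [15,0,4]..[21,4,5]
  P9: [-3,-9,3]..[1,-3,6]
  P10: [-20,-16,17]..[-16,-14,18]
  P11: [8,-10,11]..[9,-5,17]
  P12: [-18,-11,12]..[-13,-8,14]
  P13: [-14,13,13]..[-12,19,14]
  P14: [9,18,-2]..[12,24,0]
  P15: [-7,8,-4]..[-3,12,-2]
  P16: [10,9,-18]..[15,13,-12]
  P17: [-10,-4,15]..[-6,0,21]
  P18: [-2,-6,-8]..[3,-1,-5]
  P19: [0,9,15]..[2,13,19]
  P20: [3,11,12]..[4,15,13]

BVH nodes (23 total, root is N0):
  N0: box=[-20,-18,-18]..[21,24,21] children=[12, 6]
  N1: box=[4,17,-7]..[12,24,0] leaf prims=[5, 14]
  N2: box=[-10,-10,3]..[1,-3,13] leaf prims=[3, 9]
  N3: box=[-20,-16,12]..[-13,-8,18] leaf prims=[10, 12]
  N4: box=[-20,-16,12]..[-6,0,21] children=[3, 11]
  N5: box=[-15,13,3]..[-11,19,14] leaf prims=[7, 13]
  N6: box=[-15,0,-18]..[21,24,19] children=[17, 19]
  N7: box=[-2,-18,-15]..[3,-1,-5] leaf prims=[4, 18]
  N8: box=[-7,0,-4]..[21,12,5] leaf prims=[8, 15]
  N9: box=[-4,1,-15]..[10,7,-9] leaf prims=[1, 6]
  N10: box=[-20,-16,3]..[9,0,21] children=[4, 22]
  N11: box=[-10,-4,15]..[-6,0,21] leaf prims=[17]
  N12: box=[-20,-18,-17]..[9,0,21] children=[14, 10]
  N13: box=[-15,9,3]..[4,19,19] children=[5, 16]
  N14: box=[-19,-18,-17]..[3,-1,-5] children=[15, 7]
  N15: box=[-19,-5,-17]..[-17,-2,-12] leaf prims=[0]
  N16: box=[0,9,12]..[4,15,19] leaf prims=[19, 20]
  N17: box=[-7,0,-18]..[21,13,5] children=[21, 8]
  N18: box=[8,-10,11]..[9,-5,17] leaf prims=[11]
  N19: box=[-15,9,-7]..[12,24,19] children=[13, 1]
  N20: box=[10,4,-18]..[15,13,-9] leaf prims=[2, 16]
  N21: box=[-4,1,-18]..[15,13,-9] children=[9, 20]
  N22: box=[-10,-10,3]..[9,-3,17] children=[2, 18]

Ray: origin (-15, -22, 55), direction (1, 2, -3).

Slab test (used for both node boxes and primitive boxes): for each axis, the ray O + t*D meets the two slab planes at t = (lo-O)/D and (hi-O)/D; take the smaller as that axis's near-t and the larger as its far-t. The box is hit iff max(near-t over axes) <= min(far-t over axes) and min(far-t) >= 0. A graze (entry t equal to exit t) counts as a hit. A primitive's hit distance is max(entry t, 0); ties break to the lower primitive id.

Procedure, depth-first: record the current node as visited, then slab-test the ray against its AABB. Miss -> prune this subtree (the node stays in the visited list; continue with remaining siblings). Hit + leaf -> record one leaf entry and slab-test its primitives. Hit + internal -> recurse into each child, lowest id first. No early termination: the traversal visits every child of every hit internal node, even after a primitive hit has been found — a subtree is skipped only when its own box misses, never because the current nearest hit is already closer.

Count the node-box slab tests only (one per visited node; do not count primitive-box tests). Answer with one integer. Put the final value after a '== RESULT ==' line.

Traverse from the root:
N0 x:[-5,36] y:[2,23] z:[34/3,73/3] -> hit [34/3,23], descend [6, 12]
  N6 x:[0,36] y:[11,23] z:[12,73/3] -> hit [12,23], descend [17, 19]
    N17 x:[8,36] y:[11,35/2] z:[50/3,73/3] -> hit [50/3,35/2], descend [8, 21]
      N8 x:[8,36] y:[11,17] z:[50/3,59/3] -> hit [50/3,17] leaf, test {P8(miss), P15(miss)}
      N21 x:[11,30] y:[23/2,35/2] z:[64/3,73/3] -> miss, prune
    N19 x:[0,27] y:[31/2,23] z:[12,62/3] -> hit [31/2,62/3], descend [1, 13]
      N1 x:[19,27] y:[39/2,23] z:[55/3,62/3] -> hit [39/2,62/3] leaf, test {P5@t=39/2, P14(miss)}
      N13 x:[0,19] y:[31/2,41/2] z:[12,52/3] -> hit [31/2,52/3], descend [5, 16]
        N5 x:[0,4] y:[35/2,41/2] z:[41/3,52/3] -> miss, prune
        N16 x:[15,19] y:[31/2,37/2] z:[12,43/3] -> miss, prune
  N12 x:[-5,24] y:[2,11] z:[34/3,24] -> miss, prune

Visited [0, 6, 17, 8, 21, 19, 1, 13, 5, 16, 12]. Tests: 11 box, 2 leaf. Nearest: P5.

== RESULT ==
11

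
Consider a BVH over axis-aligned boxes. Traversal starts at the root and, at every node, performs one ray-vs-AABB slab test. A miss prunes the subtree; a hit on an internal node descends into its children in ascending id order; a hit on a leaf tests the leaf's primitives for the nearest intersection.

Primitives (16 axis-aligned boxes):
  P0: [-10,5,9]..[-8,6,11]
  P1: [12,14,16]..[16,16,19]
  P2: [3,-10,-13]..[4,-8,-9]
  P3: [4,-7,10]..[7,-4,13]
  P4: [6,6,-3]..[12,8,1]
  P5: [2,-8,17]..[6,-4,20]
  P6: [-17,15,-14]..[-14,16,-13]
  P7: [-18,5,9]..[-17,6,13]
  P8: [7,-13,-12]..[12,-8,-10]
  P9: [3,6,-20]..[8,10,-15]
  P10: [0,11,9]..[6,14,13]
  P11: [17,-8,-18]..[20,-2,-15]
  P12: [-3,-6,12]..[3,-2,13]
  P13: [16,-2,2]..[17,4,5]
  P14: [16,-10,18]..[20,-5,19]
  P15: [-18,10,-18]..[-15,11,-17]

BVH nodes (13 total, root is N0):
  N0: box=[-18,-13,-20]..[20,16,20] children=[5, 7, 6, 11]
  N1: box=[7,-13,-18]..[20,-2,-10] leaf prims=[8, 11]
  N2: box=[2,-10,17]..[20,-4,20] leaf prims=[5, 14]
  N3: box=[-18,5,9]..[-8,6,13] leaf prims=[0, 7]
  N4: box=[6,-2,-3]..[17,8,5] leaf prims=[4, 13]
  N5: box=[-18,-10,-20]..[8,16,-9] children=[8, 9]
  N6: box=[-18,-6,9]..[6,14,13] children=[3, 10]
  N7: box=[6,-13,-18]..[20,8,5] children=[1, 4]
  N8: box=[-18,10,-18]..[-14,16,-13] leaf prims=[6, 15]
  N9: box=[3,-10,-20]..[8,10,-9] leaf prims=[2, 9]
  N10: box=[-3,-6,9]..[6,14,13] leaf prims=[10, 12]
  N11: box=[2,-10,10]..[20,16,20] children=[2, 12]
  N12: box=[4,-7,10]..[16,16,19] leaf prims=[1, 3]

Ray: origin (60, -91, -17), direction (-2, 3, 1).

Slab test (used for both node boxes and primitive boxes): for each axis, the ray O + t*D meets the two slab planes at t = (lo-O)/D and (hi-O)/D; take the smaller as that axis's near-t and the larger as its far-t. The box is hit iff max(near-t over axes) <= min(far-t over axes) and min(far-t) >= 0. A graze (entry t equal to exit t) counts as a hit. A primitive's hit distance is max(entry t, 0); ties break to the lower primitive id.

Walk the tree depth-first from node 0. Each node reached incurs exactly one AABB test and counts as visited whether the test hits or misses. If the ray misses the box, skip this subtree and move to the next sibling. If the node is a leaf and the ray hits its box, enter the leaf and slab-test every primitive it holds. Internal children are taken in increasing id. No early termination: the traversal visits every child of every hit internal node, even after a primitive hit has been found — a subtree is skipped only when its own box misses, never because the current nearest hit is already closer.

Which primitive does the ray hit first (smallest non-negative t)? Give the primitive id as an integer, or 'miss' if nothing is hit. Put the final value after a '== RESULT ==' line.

Trace the traversal:
N0 x:[20,39] y:[26,107/3] z:[-3,37] -> hit [26,107/3], descend [5, 6, 7, 11]
  N5 x:[26,39] y:[27,107/3] z:[-3,8] -> miss, prune
  N6 x:[27,39] y:[85/3,35] z:[26,30] -> hit [85/3,30], descend [3, 10]
    N3 x:[34,39] y:[32,97/3] z:[26,30] -> miss, prune
    N10 x:[27,63/2] y:[85/3,35] z:[26,30] -> hit [85/3,30] leaf, test {P10(miss), P12@t=29}
  N7 x:[20,27] y:[26,33] z:[-1,22] -> miss, prune
  N11 x:[20,29] y:[27,107/3] z:[27,37] -> hit [27,29], descend [2, 12]
    N2 x:[20,29] y:[27,29] z:[34,37] -> miss, prune
    N12 x:[22,28] y:[28,107/3] z:[27,36] -> hit [28,28] leaf, test {P1(miss), P3@t=28}

9 AABB tests over nodes [0, 5, 6, 3, 10, 7, 11, 2, 12]; 2 leaves entered; closest P3.

== RESULT ==
3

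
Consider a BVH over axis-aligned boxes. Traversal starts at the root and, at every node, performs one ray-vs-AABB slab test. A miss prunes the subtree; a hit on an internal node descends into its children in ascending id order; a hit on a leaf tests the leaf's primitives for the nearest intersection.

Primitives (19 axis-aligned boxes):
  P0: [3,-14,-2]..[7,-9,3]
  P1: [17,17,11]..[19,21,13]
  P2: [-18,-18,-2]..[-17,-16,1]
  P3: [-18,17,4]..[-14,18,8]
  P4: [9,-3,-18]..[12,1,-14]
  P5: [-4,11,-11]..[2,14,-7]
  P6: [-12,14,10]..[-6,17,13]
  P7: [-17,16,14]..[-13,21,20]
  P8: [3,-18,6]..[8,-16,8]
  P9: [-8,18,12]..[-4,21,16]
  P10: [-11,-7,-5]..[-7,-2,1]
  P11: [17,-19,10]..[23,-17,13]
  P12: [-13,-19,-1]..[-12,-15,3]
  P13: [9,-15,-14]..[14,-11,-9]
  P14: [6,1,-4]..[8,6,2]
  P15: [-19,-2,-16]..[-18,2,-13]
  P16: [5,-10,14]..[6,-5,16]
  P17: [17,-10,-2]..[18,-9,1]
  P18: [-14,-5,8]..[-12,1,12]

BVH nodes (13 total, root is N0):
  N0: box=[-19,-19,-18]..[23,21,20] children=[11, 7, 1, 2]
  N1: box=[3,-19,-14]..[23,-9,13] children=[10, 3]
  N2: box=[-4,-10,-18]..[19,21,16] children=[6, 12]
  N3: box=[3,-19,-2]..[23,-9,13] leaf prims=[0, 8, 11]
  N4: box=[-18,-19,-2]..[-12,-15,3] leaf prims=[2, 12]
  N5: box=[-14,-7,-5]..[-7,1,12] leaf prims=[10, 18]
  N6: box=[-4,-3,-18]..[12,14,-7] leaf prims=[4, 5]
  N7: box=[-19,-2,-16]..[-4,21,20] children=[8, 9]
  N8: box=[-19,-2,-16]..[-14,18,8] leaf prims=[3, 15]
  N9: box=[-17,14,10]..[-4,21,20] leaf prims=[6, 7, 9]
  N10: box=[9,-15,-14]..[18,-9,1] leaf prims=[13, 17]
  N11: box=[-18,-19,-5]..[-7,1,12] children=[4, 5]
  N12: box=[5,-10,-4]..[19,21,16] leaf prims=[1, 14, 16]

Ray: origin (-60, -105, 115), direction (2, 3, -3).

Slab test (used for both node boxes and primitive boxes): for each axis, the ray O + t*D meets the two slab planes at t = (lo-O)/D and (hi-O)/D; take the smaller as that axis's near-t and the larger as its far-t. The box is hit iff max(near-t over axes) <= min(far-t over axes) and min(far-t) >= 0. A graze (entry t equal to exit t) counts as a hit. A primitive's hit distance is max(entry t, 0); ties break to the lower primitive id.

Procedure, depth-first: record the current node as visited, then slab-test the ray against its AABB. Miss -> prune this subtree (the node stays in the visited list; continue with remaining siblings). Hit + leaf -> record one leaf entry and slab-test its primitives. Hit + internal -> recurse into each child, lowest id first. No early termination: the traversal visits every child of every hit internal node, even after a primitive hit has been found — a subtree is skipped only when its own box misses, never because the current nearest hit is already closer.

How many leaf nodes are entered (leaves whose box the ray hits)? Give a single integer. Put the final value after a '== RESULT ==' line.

Trace the traversal:
N0 x:[41/2,83/2] y:[86/3,42] z:[95/3,133/3] -> hit [95/3,83/2], descend [1, 2, 7, 11]
  N1 x:[63/2,83/2] y:[86/3,32] z:[34,43] -> miss, prune
  N2 x:[28,79/2] y:[95/3,42] z:[33,133/3] -> hit [33,79/2], descend [6, 12]
    N6 x:[28,36] y:[34,119/3] z:[122/3,133/3] -> miss, prune
    N12 x:[65/2,79/2] y:[95/3,42] z:[33,119/3] -> hit [33,79/2] leaf, test {P1(miss), P14(miss), P16@t=33}
  N7 x:[41/2,28] y:[103/3,42] z:[95/3,131/3] -> miss, prune
  N11 x:[21,53/2] y:[86/3,106/3] z:[103/3,40] -> miss, prune

Visited [0, 1, 2, 6, 12, 7, 11]. Tests: 7 box, 1 leaf. Nearest: P16.

== RESULT ==
1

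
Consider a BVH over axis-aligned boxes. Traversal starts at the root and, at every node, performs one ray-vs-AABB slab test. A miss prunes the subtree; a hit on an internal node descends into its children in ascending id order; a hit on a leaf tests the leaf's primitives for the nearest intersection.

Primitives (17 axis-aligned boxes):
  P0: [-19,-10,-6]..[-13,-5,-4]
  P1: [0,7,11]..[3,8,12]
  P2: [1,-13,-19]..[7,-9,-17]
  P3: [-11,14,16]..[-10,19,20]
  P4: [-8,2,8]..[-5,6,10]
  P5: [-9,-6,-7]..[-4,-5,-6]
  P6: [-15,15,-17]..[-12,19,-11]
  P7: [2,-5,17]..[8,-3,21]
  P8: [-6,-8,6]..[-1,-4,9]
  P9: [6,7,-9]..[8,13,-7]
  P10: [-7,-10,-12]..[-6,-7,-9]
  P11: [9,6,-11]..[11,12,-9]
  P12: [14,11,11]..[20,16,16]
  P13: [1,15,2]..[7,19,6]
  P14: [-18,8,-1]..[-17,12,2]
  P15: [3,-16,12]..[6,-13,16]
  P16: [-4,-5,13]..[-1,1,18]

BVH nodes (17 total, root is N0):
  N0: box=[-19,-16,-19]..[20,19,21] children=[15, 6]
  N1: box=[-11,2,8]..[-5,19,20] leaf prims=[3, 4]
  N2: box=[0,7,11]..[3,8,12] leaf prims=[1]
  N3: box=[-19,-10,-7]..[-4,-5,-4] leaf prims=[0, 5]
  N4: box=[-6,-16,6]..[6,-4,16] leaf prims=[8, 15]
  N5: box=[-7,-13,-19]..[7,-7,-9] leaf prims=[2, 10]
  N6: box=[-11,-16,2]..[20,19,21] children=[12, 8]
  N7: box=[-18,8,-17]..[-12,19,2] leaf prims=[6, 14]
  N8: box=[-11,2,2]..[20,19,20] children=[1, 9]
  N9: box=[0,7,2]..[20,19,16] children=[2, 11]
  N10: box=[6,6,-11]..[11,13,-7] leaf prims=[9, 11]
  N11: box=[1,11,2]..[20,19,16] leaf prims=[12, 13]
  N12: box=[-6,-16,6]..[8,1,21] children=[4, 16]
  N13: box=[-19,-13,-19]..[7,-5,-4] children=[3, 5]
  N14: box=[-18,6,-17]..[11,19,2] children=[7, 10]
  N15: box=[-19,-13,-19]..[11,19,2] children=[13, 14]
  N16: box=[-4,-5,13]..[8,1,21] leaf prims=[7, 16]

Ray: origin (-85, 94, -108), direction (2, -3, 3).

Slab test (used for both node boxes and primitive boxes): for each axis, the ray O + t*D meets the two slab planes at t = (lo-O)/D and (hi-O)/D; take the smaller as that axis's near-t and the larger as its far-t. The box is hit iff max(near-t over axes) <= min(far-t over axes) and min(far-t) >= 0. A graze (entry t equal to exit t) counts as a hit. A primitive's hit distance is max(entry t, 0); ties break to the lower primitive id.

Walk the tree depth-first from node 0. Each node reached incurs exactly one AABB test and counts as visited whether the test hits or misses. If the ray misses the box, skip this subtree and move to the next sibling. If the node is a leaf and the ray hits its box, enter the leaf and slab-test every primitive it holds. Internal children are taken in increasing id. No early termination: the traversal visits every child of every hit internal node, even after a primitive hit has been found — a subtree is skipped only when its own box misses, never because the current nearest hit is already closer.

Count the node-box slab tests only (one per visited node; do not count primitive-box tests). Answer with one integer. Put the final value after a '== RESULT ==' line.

Walk:
N0 x:[33,105/2] y:[25,110/3] z:[89/3,43] -> hit [33,110/3], descend [6, 15]
  N6 x:[37,105/2] y:[25,110/3] z:[110/3,43] -> miss, prune
  N15 x:[33,48] y:[25,107/3] z:[89/3,110/3] -> hit [33,107/3], descend [13, 14]
    N13 x:[33,46] y:[33,107/3] z:[89/3,104/3] -> hit [33,104/3], descend [3, 5]
      N3 x:[33,81/2] y:[33,104/3] z:[101/3,104/3] -> hit [101/3,104/3] leaf, test {P0@t=34, P5(miss)}
      N5 x:[39,46] y:[101/3,107/3] z:[89/3,33] -> miss, prune
    N14 x:[67/2,48] y:[25,88/3] z:[91/3,110/3] -> miss, prune

Summary -> nodes [0, 6, 15, 13, 3, 5, 14]; box-tests=7; leaf-entries=1; first=P0

== RESULT ==
7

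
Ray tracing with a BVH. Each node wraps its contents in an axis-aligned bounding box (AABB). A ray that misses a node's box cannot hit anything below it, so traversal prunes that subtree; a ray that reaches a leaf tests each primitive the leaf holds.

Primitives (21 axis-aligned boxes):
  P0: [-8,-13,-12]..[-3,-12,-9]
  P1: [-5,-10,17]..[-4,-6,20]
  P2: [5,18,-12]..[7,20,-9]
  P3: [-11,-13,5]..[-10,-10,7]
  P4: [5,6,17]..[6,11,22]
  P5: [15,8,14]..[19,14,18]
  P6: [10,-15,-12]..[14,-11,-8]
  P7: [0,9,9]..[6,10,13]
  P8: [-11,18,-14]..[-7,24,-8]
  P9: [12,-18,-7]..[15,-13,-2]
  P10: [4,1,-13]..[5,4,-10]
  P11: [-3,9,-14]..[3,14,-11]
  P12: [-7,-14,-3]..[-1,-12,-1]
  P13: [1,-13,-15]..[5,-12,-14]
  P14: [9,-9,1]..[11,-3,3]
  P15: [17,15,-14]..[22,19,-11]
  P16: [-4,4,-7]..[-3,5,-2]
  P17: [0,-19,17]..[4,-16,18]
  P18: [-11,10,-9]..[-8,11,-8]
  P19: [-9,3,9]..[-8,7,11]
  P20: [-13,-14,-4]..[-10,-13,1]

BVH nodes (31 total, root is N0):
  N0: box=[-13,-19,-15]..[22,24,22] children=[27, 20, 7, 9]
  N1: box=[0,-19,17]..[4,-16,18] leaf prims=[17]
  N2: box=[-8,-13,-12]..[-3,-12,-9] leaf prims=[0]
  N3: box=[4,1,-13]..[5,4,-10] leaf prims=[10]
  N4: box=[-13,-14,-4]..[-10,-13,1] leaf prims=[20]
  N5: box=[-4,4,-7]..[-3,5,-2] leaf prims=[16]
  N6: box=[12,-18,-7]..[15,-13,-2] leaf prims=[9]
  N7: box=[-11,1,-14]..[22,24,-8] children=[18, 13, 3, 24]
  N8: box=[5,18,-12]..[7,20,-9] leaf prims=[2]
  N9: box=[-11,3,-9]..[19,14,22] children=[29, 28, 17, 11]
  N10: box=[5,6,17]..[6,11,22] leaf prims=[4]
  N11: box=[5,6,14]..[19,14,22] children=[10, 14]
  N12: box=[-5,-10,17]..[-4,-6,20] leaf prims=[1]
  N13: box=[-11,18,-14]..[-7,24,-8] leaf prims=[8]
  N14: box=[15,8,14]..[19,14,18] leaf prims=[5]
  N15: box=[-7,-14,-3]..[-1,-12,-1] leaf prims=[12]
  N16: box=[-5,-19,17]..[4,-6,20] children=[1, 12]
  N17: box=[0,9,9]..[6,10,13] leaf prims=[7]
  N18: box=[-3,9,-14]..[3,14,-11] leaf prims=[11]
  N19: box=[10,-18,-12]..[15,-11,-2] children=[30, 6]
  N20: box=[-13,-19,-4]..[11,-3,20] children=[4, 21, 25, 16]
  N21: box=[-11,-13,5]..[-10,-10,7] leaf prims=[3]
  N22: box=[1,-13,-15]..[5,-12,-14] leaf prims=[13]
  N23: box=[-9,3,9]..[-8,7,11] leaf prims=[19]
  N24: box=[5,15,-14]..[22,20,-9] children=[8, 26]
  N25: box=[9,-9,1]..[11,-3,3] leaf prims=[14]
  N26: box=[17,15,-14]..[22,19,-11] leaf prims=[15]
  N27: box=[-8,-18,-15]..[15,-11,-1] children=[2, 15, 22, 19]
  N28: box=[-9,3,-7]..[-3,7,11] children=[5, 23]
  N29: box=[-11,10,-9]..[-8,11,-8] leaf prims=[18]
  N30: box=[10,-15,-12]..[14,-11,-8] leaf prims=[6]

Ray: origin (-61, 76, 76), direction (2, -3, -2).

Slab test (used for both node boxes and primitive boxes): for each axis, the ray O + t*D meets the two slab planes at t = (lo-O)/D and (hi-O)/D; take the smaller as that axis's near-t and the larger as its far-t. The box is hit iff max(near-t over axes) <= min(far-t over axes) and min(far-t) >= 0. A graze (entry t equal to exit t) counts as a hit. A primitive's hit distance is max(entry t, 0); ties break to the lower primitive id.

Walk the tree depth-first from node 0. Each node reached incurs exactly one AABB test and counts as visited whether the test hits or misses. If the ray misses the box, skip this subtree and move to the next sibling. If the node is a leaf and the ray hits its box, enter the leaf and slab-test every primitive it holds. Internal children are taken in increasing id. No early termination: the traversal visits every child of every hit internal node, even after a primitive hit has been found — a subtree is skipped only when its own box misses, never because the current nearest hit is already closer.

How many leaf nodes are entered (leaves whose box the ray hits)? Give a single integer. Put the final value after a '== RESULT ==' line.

Walk:
N0 x:[24,83/2] y:[52/3,95/3] z:[27,91/2] -> hit [27,95/3], descend [7, 9, 20, 27]
  N7 x:[25,83/2] y:[52/3,25] z:[42,45] -> miss, prune
  N9 x:[25,40] y:[62/3,73/3] z:[27,85/2] -> miss, prune
  N20 x:[24,36] y:[79/3,95/3] z:[28,40] -> hit [28,95/3], descend [4, 16, 21, 25]
    N4 x:[24,51/2] y:[89/3,30] z:[75/2,40] -> miss, prune
    N16 x:[28,65/2] y:[82/3,95/3] z:[28,59/2] -> hit [28,59/2], descend [1, 12]
      N1 x:[61/2,65/2] y:[92/3,95/3] z:[29,59/2] -> miss, prune
      N12 x:[28,57/2] y:[82/3,86/3] z:[28,59/2] -> hit [28,57/2] leaf, test {P1@t=28}
    N21 x:[25,51/2] y:[86/3,89/3] z:[69/2,71/2] -> miss, prune
    N25 x:[35,36] y:[79/3,85/3] z:[73/2,75/2] -> miss, prune
  N27 x:[53/2,38] y:[29,94/3] z:[77/2,91/2] -> miss, prune

Summary -> nodes [0, 7, 9, 20, 4, 16, 1, 12, 21, 25, 27]; box-tests=11; leaf-entries=1; first=P1

== RESULT ==
1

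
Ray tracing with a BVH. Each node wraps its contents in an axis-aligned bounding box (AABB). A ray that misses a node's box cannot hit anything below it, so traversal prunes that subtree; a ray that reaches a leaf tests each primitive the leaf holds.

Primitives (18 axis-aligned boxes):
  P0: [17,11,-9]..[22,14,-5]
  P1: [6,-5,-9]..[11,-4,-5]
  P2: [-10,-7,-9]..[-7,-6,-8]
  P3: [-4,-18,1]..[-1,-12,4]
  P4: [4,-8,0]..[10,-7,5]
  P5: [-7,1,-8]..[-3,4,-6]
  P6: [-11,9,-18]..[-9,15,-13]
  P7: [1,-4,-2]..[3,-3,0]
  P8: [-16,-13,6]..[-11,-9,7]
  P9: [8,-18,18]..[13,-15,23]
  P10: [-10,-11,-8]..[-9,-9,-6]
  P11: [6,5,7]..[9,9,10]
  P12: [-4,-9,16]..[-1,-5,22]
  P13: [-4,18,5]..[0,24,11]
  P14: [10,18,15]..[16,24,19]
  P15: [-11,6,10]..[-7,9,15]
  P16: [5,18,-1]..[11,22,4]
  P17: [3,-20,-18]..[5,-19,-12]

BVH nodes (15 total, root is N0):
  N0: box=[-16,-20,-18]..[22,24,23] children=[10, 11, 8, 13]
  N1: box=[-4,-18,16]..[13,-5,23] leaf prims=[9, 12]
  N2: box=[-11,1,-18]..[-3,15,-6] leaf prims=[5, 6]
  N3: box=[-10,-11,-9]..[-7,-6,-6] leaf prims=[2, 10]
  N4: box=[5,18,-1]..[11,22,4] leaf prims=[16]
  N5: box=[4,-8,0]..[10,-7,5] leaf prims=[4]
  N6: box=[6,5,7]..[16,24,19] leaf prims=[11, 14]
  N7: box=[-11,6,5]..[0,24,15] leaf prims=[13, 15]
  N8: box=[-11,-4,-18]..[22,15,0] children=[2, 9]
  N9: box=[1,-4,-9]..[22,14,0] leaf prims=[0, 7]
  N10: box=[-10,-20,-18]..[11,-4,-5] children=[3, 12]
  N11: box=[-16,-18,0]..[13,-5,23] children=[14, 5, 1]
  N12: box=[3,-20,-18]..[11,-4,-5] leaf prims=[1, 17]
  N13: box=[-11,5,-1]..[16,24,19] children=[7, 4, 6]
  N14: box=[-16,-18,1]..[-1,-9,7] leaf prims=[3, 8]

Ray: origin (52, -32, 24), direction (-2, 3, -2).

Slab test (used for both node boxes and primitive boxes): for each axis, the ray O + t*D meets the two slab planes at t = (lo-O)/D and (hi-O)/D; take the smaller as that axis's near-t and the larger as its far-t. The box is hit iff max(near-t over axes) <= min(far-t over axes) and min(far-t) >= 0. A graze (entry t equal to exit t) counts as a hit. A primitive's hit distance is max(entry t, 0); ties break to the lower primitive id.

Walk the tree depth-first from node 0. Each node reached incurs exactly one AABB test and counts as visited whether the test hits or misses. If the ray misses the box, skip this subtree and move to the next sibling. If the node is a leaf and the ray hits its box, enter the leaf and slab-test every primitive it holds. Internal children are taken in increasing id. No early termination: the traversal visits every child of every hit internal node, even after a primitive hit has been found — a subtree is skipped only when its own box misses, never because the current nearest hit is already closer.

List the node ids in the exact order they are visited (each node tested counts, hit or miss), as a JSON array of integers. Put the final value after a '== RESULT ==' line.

Trace the traversal:
N0 x:[15,34] y:[4,56/3] z:[1/2,21] -> hit [15,56/3], descend [8, 10, 11, 13]
  N8 x:[15,63/2] y:[28/3,47/3] z:[12,21] -> hit [15,47/3], descend [2, 9]
    N2 x:[55/2,63/2] y:[11,47/3] z:[15,21] -> miss, prune
    N9 x:[15,51/2] y:[28/3,46/3] z:[12,33/2] -> hit [15,46/3] leaf, test {P0@t=15, P7(miss)}
  N10 x:[41/2,31] y:[4,28/3] z:[29/2,21] -> miss, prune
  N11 x:[39/2,34] y:[14/3,9] z:[1/2,12] -> miss, prune
  N13 x:[18,63/2] y:[37/3,56/3] z:[5/2,25/2] -> miss, prune

Visited [0, 8, 2, 9, 10, 11, 13]. Tests: 7 box, 1 leaf. Nearest: P0.

== RESULT ==
[0, 8, 2, 9, 10, 11, 13]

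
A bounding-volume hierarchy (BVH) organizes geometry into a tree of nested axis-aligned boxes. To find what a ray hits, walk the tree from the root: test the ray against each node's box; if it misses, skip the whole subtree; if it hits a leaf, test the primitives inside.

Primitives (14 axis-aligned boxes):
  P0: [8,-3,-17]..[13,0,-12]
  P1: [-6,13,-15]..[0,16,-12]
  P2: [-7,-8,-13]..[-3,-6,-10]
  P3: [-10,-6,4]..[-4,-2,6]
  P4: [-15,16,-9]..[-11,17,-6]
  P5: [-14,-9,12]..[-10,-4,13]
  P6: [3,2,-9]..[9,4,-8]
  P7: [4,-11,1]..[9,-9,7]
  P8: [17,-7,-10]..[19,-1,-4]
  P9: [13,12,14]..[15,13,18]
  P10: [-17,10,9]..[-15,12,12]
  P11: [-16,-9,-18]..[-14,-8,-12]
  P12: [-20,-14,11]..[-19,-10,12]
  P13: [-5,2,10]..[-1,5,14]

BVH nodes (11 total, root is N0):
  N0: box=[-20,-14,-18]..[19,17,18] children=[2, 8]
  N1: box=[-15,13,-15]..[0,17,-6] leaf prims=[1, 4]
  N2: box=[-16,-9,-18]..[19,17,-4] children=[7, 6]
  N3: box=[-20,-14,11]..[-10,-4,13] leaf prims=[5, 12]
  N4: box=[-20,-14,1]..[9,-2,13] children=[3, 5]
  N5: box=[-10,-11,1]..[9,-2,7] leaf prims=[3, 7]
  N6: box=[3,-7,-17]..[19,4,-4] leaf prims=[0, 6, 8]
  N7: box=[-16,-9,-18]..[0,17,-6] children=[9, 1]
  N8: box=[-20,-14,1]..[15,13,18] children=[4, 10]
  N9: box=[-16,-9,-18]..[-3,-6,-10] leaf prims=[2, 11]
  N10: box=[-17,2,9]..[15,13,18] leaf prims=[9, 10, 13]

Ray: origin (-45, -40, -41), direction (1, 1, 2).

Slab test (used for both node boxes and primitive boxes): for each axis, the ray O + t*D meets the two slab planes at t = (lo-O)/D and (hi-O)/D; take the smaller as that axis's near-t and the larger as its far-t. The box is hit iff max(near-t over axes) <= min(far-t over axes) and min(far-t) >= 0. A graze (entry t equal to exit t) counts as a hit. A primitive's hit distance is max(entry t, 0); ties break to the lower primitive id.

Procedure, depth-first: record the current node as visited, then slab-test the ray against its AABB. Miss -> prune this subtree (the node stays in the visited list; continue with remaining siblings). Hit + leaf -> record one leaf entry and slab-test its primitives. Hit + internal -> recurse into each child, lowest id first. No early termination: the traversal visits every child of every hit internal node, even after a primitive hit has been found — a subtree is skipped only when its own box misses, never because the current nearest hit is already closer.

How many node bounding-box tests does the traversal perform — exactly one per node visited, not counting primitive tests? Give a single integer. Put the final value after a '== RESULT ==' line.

Traverse from the root:
N0 x:[25,64] y:[26,57] z:[23/2,59/2] -> hit [26,59/2], descend [2, 8]
  N2 x:[29,64] y:[31,57] z:[23/2,37/2] -> miss, prune
  N8 x:[25,60] y:[26,53] z:[21,59/2] -> hit [26,59/2], descend [4, 10]
    N4 x:[25,54] y:[26,38] z:[21,27] -> hit [26,27], descend [3, 5]
      N3 x:[25,35] y:[26,36] z:[26,27] -> hit [26,27] leaf, test {P5(miss), P12@t=26}
      N5 x:[35,54] y:[29,38] z:[21,24] -> miss, prune
    N10 x:[28,60] y:[42,53] z:[25,59/2] -> miss, prune

Visited [0, 2, 8, 4, 3, 5, 10]. Tests: 7 box, 1 leaf. Nearest: P12.

== RESULT ==
7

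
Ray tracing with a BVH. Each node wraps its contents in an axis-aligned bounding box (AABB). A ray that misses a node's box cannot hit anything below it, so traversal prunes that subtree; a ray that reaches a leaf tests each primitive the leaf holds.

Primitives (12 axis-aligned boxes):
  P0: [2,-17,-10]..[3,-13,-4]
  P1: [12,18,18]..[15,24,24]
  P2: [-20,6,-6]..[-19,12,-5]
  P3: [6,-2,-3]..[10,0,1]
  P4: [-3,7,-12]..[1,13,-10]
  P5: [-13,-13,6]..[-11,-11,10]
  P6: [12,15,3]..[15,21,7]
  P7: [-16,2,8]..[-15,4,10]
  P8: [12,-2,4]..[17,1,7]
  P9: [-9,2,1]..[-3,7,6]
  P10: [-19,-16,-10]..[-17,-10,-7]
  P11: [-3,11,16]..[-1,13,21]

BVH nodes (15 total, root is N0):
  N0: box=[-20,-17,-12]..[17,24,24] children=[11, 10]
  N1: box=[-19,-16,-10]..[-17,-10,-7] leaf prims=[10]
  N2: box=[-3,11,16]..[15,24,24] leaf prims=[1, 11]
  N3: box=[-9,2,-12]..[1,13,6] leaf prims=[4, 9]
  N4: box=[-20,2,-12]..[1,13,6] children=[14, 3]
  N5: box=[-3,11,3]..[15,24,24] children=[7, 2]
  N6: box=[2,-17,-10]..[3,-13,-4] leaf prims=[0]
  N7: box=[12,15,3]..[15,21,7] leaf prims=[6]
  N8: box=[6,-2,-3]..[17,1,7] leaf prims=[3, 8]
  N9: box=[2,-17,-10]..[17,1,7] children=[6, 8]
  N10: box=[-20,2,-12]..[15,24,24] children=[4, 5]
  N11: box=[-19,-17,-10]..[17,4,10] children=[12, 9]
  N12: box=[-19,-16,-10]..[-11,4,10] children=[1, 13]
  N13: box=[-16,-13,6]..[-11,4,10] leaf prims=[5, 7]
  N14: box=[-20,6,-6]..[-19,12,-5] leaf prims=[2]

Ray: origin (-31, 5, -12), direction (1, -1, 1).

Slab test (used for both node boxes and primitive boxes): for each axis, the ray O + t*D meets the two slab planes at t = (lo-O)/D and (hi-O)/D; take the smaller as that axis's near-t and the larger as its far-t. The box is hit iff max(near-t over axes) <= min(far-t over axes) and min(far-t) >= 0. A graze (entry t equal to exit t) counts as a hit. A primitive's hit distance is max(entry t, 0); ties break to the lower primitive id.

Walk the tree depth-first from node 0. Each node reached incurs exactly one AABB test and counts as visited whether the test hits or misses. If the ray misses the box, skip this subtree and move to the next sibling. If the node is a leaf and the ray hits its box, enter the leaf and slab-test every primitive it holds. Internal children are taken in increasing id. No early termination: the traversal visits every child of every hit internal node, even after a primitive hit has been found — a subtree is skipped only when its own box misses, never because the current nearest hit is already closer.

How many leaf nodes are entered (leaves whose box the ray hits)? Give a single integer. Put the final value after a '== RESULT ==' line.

Traverse from the root:
N0 x:[11,48] y:[-19,22] z:[0,36] -> hit [11,22], descend [10, 11]
  N10 x:[11,46] y:[-19,3] z:[0,36] -> miss, prune
  N11 x:[12,48] y:[1,22] z:[2,22] -> hit [12,22], descend [9, 12]
    N9 x:[33,48] y:[4,22] z:[2,19] -> miss, prune
    N12 x:[12,20] y:[1,21] z:[2,22] -> hit [12,20], descend [1, 13]
      N1 x:[12,14] y:[15,21] z:[2,5] -> miss, prune
      N13 x:[15,20] y:[1,18] z:[18,22] -> hit [18,18] leaf, test {P5@t=18, P7(miss)}

7 AABB tests over nodes [0, 10, 11, 9, 12, 1, 13]; 1 leaf entered; closest P5.

== RESULT ==
1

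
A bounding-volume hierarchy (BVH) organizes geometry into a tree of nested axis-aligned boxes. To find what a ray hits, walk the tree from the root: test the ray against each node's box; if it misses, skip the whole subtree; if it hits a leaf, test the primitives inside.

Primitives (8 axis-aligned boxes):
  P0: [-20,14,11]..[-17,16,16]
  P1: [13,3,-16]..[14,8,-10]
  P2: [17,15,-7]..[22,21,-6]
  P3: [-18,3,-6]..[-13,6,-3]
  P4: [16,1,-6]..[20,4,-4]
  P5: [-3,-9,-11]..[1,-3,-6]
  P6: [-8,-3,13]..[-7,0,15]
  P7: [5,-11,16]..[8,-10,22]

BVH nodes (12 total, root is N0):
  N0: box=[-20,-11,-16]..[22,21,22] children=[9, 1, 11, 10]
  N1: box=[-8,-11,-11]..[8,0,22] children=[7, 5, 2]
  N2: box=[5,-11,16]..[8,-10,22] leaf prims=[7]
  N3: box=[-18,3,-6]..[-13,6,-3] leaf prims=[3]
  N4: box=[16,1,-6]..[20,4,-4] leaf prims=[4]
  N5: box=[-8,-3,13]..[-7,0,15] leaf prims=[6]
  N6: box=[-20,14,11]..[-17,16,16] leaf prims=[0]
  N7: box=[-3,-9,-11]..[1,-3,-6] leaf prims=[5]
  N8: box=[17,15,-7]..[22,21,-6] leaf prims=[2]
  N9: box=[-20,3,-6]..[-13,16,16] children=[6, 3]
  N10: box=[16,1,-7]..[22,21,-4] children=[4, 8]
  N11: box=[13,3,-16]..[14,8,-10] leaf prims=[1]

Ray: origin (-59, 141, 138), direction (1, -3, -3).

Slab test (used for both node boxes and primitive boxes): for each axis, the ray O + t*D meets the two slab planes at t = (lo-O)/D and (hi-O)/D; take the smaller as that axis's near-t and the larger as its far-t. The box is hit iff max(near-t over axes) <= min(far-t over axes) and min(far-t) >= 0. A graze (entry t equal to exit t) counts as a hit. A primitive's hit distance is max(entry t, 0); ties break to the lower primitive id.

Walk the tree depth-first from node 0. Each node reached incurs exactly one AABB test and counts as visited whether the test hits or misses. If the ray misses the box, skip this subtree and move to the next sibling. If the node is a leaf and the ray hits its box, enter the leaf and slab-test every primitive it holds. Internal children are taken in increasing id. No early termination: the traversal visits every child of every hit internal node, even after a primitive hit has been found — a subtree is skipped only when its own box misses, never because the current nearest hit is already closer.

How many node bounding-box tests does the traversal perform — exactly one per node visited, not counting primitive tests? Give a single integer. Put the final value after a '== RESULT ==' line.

Walk:
N0 x:[39,81] y:[40,152/3] z:[116/3,154/3] -> hit [40,152/3], descend [1, 9, 10, 11]
  N1 x:[51,67] y:[47,152/3] z:[116/3,149/3] -> miss, prune
  N9 x:[39,46] y:[125/3,46] z:[122/3,48] -> hit [125/3,46], descend [3, 6]
    N3 x:[41,46] y:[45,46] z:[47,48] -> miss, prune
    N6 x:[39,42] y:[125/3,127/3] z:[122/3,127/3] -> hit [125/3,42] leaf, test {P0@t=125/3}
  N10 x:[75,81] y:[40,140/3] z:[142/3,145/3] -> miss, prune
  N11 x:[72,73] y:[133/3,46] z:[148/3,154/3] -> miss, prune

Summary -> nodes [0, 1, 9, 3, 6, 10, 11]; box-tests=7; leaf-entries=1; first=P0

== RESULT ==
7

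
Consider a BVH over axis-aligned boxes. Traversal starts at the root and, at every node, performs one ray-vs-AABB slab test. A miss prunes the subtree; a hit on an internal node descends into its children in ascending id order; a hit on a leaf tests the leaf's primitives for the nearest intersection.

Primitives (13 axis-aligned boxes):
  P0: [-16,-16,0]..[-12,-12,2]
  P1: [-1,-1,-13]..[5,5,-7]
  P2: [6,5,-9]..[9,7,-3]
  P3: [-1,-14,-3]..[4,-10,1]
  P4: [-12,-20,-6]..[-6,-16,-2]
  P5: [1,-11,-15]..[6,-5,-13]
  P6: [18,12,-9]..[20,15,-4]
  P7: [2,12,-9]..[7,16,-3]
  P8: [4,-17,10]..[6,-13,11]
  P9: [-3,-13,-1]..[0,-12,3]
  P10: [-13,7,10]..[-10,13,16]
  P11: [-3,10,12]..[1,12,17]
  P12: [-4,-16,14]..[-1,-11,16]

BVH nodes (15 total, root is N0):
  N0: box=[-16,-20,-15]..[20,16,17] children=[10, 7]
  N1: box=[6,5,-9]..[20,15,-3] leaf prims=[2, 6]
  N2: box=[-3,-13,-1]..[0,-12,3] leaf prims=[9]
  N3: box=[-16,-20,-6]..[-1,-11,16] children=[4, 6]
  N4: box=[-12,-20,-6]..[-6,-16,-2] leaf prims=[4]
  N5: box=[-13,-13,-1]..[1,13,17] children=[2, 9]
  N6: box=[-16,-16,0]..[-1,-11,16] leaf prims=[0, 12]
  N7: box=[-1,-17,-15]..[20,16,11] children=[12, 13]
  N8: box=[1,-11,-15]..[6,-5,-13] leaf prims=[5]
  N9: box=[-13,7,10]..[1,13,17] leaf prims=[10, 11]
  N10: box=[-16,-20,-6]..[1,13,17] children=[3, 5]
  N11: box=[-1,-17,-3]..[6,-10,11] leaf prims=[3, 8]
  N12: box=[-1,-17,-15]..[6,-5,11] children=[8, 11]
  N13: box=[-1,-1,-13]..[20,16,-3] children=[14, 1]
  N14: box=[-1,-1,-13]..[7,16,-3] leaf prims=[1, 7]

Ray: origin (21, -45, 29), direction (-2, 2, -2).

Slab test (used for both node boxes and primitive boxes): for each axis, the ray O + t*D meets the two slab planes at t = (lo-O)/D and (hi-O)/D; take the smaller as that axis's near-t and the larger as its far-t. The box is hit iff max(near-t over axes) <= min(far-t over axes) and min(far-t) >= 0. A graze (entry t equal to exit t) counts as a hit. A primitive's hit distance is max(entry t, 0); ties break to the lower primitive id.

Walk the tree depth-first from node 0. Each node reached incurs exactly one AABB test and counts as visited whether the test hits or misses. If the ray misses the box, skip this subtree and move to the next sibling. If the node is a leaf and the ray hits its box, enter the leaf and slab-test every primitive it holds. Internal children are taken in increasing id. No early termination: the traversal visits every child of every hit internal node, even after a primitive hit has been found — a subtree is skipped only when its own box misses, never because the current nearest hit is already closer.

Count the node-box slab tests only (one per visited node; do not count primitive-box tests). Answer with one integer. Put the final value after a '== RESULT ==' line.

Trace the traversal:
N0 x:[1/2,37/2] y:[25/2,61/2] z:[6,22] -> hit [25/2,37/2], descend [7, 10]
  N7 x:[1/2,11] y:[14,61/2] z:[9,22] -> miss, prune
  N10 x:[10,37/2] y:[25/2,29] z:[6,35/2] -> hit [25/2,35/2], descend [3, 5]
    N3 x:[11,37/2] y:[25/2,17] z:[13/2,35/2] -> hit [25/2,17], descend [4, 6]
      N4 x:[27/2,33/2] y:[25/2,29/2] z:[31/2,35/2] -> miss, prune
      N6 x:[11,37/2] y:[29/2,17] z:[13/2,29/2] -> hit [29/2,29/2] leaf, test {P0(miss), P12(miss)}
    N5 x:[10,17] y:[16,29] z:[6,15] -> miss, prune

Visited [0, 7, 10, 3, 4, 6, 5]. Tests: 7 box, 1 leaf. Nearest: miss.

== RESULT ==
7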